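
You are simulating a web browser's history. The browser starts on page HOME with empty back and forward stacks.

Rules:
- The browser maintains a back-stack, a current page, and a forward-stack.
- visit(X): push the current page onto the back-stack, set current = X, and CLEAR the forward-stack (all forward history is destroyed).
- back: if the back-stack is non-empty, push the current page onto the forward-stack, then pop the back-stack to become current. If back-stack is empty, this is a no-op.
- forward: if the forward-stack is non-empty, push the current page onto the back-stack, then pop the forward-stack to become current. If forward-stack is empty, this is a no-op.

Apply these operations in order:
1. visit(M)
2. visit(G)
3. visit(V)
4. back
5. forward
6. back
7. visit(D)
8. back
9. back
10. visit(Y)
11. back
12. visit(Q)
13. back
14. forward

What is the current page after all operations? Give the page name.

After 1 (visit(M)): cur=M back=1 fwd=0
After 2 (visit(G)): cur=G back=2 fwd=0
After 3 (visit(V)): cur=V back=3 fwd=0
After 4 (back): cur=G back=2 fwd=1
After 5 (forward): cur=V back=3 fwd=0
After 6 (back): cur=G back=2 fwd=1
After 7 (visit(D)): cur=D back=3 fwd=0
After 8 (back): cur=G back=2 fwd=1
After 9 (back): cur=M back=1 fwd=2
After 10 (visit(Y)): cur=Y back=2 fwd=0
After 11 (back): cur=M back=1 fwd=1
After 12 (visit(Q)): cur=Q back=2 fwd=0
After 13 (back): cur=M back=1 fwd=1
After 14 (forward): cur=Q back=2 fwd=0

Answer: Q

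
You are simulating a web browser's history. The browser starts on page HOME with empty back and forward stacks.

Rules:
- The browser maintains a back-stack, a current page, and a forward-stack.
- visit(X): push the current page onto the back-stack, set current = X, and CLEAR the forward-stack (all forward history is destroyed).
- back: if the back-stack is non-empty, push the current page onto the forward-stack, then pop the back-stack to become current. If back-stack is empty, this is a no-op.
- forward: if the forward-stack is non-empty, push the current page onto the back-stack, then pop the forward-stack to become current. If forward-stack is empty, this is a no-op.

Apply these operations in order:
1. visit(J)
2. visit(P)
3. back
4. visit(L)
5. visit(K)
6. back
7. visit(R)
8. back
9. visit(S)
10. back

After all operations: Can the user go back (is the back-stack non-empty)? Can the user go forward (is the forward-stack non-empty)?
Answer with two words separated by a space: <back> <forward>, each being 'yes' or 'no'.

After 1 (visit(J)): cur=J back=1 fwd=0
After 2 (visit(P)): cur=P back=2 fwd=0
After 3 (back): cur=J back=1 fwd=1
After 4 (visit(L)): cur=L back=2 fwd=0
After 5 (visit(K)): cur=K back=3 fwd=0
After 6 (back): cur=L back=2 fwd=1
After 7 (visit(R)): cur=R back=3 fwd=0
After 8 (back): cur=L back=2 fwd=1
After 9 (visit(S)): cur=S back=3 fwd=0
After 10 (back): cur=L back=2 fwd=1

Answer: yes yes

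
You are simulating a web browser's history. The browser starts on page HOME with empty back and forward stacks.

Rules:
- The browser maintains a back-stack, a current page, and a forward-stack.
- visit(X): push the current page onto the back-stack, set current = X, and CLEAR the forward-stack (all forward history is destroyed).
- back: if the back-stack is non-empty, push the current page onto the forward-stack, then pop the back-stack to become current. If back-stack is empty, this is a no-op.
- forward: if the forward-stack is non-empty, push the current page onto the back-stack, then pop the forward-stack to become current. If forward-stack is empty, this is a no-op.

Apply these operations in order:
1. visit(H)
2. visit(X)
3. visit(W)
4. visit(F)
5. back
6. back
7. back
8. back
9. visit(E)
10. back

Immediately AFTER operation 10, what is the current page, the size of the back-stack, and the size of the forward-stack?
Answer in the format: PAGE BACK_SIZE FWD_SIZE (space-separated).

After 1 (visit(H)): cur=H back=1 fwd=0
After 2 (visit(X)): cur=X back=2 fwd=0
After 3 (visit(W)): cur=W back=3 fwd=0
After 4 (visit(F)): cur=F back=4 fwd=0
After 5 (back): cur=W back=3 fwd=1
After 6 (back): cur=X back=2 fwd=2
After 7 (back): cur=H back=1 fwd=3
After 8 (back): cur=HOME back=0 fwd=4
After 9 (visit(E)): cur=E back=1 fwd=0
After 10 (back): cur=HOME back=0 fwd=1

HOME 0 1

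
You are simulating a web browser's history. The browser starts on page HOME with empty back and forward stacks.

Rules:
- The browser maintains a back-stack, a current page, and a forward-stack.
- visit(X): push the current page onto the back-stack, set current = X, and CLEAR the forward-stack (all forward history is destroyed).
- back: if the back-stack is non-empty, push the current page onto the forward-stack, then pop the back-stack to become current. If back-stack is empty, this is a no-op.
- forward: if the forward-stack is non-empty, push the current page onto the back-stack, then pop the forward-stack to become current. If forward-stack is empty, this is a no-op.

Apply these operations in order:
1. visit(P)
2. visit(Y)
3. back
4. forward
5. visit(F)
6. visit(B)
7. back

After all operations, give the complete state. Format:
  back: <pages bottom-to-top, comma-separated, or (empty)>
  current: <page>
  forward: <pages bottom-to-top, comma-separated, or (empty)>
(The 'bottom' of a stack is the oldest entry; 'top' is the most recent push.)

After 1 (visit(P)): cur=P back=1 fwd=0
After 2 (visit(Y)): cur=Y back=2 fwd=0
After 3 (back): cur=P back=1 fwd=1
After 4 (forward): cur=Y back=2 fwd=0
After 5 (visit(F)): cur=F back=3 fwd=0
After 6 (visit(B)): cur=B back=4 fwd=0
After 7 (back): cur=F back=3 fwd=1

Answer: back: HOME,P,Y
current: F
forward: B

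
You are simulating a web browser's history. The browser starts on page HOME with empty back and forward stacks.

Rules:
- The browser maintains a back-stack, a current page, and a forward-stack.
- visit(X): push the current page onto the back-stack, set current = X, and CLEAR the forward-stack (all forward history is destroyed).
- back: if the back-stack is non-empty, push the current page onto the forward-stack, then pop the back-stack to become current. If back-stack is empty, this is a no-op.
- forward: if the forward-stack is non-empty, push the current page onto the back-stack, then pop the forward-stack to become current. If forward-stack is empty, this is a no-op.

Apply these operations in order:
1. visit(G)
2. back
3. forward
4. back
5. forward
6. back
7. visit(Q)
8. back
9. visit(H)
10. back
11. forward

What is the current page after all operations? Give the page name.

Answer: H

Derivation:
After 1 (visit(G)): cur=G back=1 fwd=0
After 2 (back): cur=HOME back=0 fwd=1
After 3 (forward): cur=G back=1 fwd=0
After 4 (back): cur=HOME back=0 fwd=1
After 5 (forward): cur=G back=1 fwd=0
After 6 (back): cur=HOME back=0 fwd=1
After 7 (visit(Q)): cur=Q back=1 fwd=0
After 8 (back): cur=HOME back=0 fwd=1
After 9 (visit(H)): cur=H back=1 fwd=0
After 10 (back): cur=HOME back=0 fwd=1
After 11 (forward): cur=H back=1 fwd=0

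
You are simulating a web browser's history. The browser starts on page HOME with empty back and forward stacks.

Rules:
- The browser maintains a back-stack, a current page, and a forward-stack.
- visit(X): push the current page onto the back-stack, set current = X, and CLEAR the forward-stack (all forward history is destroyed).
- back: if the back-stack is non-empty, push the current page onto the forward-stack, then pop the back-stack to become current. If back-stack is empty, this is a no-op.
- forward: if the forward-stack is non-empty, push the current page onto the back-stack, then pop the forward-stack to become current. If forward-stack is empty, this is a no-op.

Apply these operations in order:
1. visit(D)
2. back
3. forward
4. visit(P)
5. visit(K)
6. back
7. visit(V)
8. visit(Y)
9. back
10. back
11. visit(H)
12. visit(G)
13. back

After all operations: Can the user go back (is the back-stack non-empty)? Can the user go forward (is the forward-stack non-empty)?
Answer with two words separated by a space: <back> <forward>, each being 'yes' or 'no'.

After 1 (visit(D)): cur=D back=1 fwd=0
After 2 (back): cur=HOME back=0 fwd=1
After 3 (forward): cur=D back=1 fwd=0
After 4 (visit(P)): cur=P back=2 fwd=0
After 5 (visit(K)): cur=K back=3 fwd=0
After 6 (back): cur=P back=2 fwd=1
After 7 (visit(V)): cur=V back=3 fwd=0
After 8 (visit(Y)): cur=Y back=4 fwd=0
After 9 (back): cur=V back=3 fwd=1
After 10 (back): cur=P back=2 fwd=2
After 11 (visit(H)): cur=H back=3 fwd=0
After 12 (visit(G)): cur=G back=4 fwd=0
After 13 (back): cur=H back=3 fwd=1

Answer: yes yes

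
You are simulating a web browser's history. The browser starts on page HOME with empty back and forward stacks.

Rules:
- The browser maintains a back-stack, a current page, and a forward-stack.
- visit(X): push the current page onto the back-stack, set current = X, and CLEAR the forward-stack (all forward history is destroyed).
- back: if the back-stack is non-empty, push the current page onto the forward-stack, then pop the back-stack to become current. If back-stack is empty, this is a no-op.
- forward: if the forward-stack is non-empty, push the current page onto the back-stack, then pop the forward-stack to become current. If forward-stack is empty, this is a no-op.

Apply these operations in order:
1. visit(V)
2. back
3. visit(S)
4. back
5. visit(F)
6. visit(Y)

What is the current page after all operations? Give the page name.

After 1 (visit(V)): cur=V back=1 fwd=0
After 2 (back): cur=HOME back=0 fwd=1
After 3 (visit(S)): cur=S back=1 fwd=0
After 4 (back): cur=HOME back=0 fwd=1
After 5 (visit(F)): cur=F back=1 fwd=0
After 6 (visit(Y)): cur=Y back=2 fwd=0

Answer: Y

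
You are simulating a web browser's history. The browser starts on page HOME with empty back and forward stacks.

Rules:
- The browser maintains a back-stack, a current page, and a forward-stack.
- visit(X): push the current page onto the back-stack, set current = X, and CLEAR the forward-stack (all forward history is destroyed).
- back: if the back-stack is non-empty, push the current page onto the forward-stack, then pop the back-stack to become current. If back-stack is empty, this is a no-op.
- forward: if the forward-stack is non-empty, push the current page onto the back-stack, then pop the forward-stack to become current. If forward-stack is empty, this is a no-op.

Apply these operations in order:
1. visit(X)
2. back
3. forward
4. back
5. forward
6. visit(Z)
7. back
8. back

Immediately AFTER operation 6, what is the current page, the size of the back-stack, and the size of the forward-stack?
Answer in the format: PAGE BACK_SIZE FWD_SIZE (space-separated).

After 1 (visit(X)): cur=X back=1 fwd=0
After 2 (back): cur=HOME back=0 fwd=1
After 3 (forward): cur=X back=1 fwd=0
After 4 (back): cur=HOME back=0 fwd=1
After 5 (forward): cur=X back=1 fwd=0
After 6 (visit(Z)): cur=Z back=2 fwd=0

Z 2 0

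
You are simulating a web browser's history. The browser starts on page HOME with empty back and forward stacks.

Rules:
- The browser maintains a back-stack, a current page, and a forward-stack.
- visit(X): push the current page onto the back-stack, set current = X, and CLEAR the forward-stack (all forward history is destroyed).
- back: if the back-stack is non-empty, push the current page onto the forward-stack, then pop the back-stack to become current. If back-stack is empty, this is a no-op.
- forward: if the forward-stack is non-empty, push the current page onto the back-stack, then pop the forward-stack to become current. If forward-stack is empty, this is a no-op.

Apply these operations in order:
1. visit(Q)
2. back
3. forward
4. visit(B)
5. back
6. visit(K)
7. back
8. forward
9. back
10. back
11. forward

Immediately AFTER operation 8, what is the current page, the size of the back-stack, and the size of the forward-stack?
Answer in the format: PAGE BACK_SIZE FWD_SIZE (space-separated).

After 1 (visit(Q)): cur=Q back=1 fwd=0
After 2 (back): cur=HOME back=0 fwd=1
After 3 (forward): cur=Q back=1 fwd=0
After 4 (visit(B)): cur=B back=2 fwd=0
After 5 (back): cur=Q back=1 fwd=1
After 6 (visit(K)): cur=K back=2 fwd=0
After 7 (back): cur=Q back=1 fwd=1
After 8 (forward): cur=K back=2 fwd=0

K 2 0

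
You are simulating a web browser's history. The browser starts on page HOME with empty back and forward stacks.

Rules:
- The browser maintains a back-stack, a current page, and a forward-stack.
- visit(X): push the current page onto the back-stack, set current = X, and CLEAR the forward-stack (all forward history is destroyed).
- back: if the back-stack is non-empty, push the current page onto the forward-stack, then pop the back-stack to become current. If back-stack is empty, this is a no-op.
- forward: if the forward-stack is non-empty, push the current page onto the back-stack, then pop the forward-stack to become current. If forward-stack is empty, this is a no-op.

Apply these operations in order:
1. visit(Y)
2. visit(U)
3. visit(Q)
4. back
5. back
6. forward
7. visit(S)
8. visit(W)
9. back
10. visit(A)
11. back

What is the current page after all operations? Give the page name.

Answer: S

Derivation:
After 1 (visit(Y)): cur=Y back=1 fwd=0
After 2 (visit(U)): cur=U back=2 fwd=0
After 3 (visit(Q)): cur=Q back=3 fwd=0
After 4 (back): cur=U back=2 fwd=1
After 5 (back): cur=Y back=1 fwd=2
After 6 (forward): cur=U back=2 fwd=1
After 7 (visit(S)): cur=S back=3 fwd=0
After 8 (visit(W)): cur=W back=4 fwd=0
After 9 (back): cur=S back=3 fwd=1
After 10 (visit(A)): cur=A back=4 fwd=0
After 11 (back): cur=S back=3 fwd=1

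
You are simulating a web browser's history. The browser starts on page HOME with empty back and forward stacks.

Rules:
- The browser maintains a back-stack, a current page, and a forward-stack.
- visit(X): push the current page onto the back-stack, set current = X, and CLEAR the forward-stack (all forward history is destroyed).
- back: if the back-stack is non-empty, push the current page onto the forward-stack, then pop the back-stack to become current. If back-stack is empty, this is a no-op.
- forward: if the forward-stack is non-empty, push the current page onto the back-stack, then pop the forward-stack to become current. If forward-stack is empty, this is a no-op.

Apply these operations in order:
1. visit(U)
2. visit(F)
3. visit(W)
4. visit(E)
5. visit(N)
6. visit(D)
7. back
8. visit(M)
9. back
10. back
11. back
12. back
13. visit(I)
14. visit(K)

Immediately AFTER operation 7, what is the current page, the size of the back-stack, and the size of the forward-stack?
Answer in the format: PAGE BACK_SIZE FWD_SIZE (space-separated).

After 1 (visit(U)): cur=U back=1 fwd=0
After 2 (visit(F)): cur=F back=2 fwd=0
After 3 (visit(W)): cur=W back=3 fwd=0
After 4 (visit(E)): cur=E back=4 fwd=0
After 5 (visit(N)): cur=N back=5 fwd=0
After 6 (visit(D)): cur=D back=6 fwd=0
After 7 (back): cur=N back=5 fwd=1

N 5 1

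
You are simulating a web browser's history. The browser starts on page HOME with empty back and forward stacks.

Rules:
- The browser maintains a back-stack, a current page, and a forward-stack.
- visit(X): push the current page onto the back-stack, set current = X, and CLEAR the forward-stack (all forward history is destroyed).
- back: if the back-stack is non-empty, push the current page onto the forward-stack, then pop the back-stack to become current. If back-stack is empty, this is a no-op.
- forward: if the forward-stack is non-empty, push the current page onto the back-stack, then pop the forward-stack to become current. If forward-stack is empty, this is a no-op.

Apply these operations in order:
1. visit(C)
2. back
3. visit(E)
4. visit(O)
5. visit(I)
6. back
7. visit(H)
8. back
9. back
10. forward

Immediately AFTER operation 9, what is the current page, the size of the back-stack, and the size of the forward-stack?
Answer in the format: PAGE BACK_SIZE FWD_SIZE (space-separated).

After 1 (visit(C)): cur=C back=1 fwd=0
After 2 (back): cur=HOME back=0 fwd=1
After 3 (visit(E)): cur=E back=1 fwd=0
After 4 (visit(O)): cur=O back=2 fwd=0
After 5 (visit(I)): cur=I back=3 fwd=0
After 6 (back): cur=O back=2 fwd=1
After 7 (visit(H)): cur=H back=3 fwd=0
After 8 (back): cur=O back=2 fwd=1
After 9 (back): cur=E back=1 fwd=2

E 1 2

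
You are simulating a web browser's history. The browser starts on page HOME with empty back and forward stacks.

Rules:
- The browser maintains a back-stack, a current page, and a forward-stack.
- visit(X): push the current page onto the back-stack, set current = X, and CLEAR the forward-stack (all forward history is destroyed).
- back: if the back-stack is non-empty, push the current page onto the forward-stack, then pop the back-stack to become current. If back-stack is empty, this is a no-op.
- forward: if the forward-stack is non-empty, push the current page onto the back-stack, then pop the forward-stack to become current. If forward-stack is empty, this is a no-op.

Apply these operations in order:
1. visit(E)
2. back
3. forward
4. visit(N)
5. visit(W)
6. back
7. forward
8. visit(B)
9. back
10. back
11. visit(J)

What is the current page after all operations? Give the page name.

Answer: J

Derivation:
After 1 (visit(E)): cur=E back=1 fwd=0
After 2 (back): cur=HOME back=0 fwd=1
After 3 (forward): cur=E back=1 fwd=0
After 4 (visit(N)): cur=N back=2 fwd=0
After 5 (visit(W)): cur=W back=3 fwd=0
After 6 (back): cur=N back=2 fwd=1
After 7 (forward): cur=W back=3 fwd=0
After 8 (visit(B)): cur=B back=4 fwd=0
After 9 (back): cur=W back=3 fwd=1
After 10 (back): cur=N back=2 fwd=2
After 11 (visit(J)): cur=J back=3 fwd=0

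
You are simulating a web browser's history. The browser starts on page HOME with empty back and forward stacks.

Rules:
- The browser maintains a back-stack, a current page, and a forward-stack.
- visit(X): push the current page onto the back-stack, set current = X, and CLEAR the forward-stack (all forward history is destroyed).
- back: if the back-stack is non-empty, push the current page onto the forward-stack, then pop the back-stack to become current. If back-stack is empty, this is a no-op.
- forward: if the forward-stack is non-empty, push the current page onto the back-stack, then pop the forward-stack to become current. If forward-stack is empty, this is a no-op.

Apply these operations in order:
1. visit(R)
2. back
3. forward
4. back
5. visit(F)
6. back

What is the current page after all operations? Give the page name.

After 1 (visit(R)): cur=R back=1 fwd=0
After 2 (back): cur=HOME back=0 fwd=1
After 3 (forward): cur=R back=1 fwd=0
After 4 (back): cur=HOME back=0 fwd=1
After 5 (visit(F)): cur=F back=1 fwd=0
After 6 (back): cur=HOME back=0 fwd=1

Answer: HOME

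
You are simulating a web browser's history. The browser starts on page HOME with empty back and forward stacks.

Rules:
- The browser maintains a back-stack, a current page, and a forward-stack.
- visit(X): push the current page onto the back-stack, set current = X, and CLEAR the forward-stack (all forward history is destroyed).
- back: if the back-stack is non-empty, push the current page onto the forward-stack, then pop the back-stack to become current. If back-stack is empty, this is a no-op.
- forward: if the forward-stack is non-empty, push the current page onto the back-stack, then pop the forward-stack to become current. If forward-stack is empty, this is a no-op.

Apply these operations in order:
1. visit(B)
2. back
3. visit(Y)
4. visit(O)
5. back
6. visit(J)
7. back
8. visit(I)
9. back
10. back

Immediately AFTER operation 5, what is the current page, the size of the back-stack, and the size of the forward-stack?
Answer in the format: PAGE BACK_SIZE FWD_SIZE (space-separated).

After 1 (visit(B)): cur=B back=1 fwd=0
After 2 (back): cur=HOME back=0 fwd=1
After 3 (visit(Y)): cur=Y back=1 fwd=0
After 4 (visit(O)): cur=O back=2 fwd=0
After 5 (back): cur=Y back=1 fwd=1

Y 1 1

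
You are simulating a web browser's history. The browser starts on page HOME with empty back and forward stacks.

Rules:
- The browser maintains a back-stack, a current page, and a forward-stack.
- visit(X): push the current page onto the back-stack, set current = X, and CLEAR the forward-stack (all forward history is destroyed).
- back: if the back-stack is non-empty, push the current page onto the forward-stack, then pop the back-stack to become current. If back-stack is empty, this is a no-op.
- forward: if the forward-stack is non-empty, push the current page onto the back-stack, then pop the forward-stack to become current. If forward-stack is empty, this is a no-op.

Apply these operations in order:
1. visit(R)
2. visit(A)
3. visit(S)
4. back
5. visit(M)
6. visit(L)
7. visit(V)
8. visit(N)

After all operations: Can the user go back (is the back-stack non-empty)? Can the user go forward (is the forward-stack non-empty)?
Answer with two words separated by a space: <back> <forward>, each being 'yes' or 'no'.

Answer: yes no

Derivation:
After 1 (visit(R)): cur=R back=1 fwd=0
After 2 (visit(A)): cur=A back=2 fwd=0
After 3 (visit(S)): cur=S back=3 fwd=0
After 4 (back): cur=A back=2 fwd=1
After 5 (visit(M)): cur=M back=3 fwd=0
After 6 (visit(L)): cur=L back=4 fwd=0
After 7 (visit(V)): cur=V back=5 fwd=0
After 8 (visit(N)): cur=N back=6 fwd=0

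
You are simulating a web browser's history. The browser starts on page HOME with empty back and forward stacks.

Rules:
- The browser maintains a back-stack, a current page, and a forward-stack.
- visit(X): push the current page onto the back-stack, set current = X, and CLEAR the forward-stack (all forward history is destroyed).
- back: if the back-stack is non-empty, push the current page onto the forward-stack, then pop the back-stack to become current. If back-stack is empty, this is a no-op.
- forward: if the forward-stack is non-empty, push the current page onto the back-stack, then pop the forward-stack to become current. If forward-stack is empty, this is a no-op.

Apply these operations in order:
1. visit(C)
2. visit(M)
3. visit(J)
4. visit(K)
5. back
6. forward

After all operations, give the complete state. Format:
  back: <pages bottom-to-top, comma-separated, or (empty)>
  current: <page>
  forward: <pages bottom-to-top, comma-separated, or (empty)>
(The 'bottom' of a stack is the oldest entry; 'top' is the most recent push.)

Answer: back: HOME,C,M,J
current: K
forward: (empty)

Derivation:
After 1 (visit(C)): cur=C back=1 fwd=0
After 2 (visit(M)): cur=M back=2 fwd=0
After 3 (visit(J)): cur=J back=3 fwd=0
After 4 (visit(K)): cur=K back=4 fwd=0
After 5 (back): cur=J back=3 fwd=1
After 6 (forward): cur=K back=4 fwd=0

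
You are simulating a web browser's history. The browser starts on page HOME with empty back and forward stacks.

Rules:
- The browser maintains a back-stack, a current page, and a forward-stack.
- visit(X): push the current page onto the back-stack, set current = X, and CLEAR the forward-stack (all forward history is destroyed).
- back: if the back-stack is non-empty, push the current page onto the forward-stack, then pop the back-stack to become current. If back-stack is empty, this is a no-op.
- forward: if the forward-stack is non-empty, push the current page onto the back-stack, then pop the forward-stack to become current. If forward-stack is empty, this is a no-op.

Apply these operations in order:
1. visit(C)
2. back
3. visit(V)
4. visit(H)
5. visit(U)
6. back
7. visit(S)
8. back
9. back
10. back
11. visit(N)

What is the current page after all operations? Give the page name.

After 1 (visit(C)): cur=C back=1 fwd=0
After 2 (back): cur=HOME back=0 fwd=1
After 3 (visit(V)): cur=V back=1 fwd=0
After 4 (visit(H)): cur=H back=2 fwd=0
After 5 (visit(U)): cur=U back=3 fwd=0
After 6 (back): cur=H back=2 fwd=1
After 7 (visit(S)): cur=S back=3 fwd=0
After 8 (back): cur=H back=2 fwd=1
After 9 (back): cur=V back=1 fwd=2
After 10 (back): cur=HOME back=0 fwd=3
After 11 (visit(N)): cur=N back=1 fwd=0

Answer: N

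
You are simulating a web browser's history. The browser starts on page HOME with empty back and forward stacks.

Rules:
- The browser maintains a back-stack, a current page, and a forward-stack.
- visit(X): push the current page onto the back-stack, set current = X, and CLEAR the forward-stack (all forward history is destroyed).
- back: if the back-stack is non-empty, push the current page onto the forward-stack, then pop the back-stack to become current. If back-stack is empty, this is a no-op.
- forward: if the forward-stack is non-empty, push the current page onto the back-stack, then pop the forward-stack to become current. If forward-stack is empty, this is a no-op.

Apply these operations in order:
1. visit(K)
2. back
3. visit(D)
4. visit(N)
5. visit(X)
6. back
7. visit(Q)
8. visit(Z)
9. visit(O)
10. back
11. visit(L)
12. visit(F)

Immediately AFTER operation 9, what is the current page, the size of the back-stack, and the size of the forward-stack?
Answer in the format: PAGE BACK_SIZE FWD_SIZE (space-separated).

After 1 (visit(K)): cur=K back=1 fwd=0
After 2 (back): cur=HOME back=0 fwd=1
After 3 (visit(D)): cur=D back=1 fwd=0
After 4 (visit(N)): cur=N back=2 fwd=0
After 5 (visit(X)): cur=X back=3 fwd=0
After 6 (back): cur=N back=2 fwd=1
After 7 (visit(Q)): cur=Q back=3 fwd=0
After 8 (visit(Z)): cur=Z back=4 fwd=0
After 9 (visit(O)): cur=O back=5 fwd=0

O 5 0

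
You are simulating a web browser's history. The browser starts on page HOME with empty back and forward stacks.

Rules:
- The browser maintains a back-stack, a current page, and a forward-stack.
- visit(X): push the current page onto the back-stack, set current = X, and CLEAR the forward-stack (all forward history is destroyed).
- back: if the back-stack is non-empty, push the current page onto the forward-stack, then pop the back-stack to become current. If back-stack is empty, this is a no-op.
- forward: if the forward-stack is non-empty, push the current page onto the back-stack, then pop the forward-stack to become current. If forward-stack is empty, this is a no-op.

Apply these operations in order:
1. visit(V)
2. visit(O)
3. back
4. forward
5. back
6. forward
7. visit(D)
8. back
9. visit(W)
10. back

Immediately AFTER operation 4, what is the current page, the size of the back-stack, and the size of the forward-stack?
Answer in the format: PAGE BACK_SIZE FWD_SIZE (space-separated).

After 1 (visit(V)): cur=V back=1 fwd=0
After 2 (visit(O)): cur=O back=2 fwd=0
After 3 (back): cur=V back=1 fwd=1
After 4 (forward): cur=O back=2 fwd=0

O 2 0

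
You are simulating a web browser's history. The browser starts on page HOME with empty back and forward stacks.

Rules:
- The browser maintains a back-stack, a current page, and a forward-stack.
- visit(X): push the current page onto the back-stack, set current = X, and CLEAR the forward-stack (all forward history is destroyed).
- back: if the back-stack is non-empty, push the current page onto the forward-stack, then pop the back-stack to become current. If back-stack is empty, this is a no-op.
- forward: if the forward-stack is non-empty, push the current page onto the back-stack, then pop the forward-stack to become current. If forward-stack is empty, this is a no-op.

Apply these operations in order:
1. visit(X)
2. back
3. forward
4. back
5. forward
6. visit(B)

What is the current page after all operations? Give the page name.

After 1 (visit(X)): cur=X back=1 fwd=0
After 2 (back): cur=HOME back=0 fwd=1
After 3 (forward): cur=X back=1 fwd=0
After 4 (back): cur=HOME back=0 fwd=1
After 5 (forward): cur=X back=1 fwd=0
After 6 (visit(B)): cur=B back=2 fwd=0

Answer: B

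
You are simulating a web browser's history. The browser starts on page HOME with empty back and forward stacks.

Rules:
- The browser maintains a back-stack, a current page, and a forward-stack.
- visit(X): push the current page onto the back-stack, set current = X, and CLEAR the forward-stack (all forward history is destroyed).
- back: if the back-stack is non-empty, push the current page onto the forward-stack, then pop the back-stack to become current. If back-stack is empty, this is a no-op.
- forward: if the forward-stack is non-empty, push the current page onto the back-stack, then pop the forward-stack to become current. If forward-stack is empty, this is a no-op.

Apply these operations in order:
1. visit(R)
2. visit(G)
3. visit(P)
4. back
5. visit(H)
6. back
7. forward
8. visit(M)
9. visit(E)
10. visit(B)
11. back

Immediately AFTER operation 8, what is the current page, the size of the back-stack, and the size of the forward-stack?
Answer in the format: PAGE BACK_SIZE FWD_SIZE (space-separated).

After 1 (visit(R)): cur=R back=1 fwd=0
After 2 (visit(G)): cur=G back=2 fwd=0
After 3 (visit(P)): cur=P back=3 fwd=0
After 4 (back): cur=G back=2 fwd=1
After 5 (visit(H)): cur=H back=3 fwd=0
After 6 (back): cur=G back=2 fwd=1
After 7 (forward): cur=H back=3 fwd=0
After 8 (visit(M)): cur=M back=4 fwd=0

M 4 0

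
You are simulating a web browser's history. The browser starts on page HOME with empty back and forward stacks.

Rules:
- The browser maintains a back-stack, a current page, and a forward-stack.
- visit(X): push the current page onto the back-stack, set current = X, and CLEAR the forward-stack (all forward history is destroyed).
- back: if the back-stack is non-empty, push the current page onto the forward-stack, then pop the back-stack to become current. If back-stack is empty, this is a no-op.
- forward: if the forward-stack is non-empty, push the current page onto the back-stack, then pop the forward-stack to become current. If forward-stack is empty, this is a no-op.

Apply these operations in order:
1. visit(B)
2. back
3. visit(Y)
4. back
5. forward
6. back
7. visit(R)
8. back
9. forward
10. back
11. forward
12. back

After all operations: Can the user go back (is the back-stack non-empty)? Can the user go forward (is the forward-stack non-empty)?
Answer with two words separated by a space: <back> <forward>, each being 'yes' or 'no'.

Answer: no yes

Derivation:
After 1 (visit(B)): cur=B back=1 fwd=0
After 2 (back): cur=HOME back=0 fwd=1
After 3 (visit(Y)): cur=Y back=1 fwd=0
After 4 (back): cur=HOME back=0 fwd=1
After 5 (forward): cur=Y back=1 fwd=0
After 6 (back): cur=HOME back=0 fwd=1
After 7 (visit(R)): cur=R back=1 fwd=0
After 8 (back): cur=HOME back=0 fwd=1
After 9 (forward): cur=R back=1 fwd=0
After 10 (back): cur=HOME back=0 fwd=1
After 11 (forward): cur=R back=1 fwd=0
After 12 (back): cur=HOME back=0 fwd=1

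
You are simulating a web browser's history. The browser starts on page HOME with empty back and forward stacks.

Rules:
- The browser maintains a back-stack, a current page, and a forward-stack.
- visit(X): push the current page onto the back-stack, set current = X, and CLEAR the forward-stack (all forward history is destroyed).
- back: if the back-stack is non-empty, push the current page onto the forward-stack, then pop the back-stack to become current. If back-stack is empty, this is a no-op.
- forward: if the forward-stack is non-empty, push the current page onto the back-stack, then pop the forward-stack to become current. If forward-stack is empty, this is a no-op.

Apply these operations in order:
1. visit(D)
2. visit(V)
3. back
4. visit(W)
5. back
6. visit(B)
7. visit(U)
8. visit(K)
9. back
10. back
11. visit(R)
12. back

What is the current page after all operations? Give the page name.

After 1 (visit(D)): cur=D back=1 fwd=0
After 2 (visit(V)): cur=V back=2 fwd=0
After 3 (back): cur=D back=1 fwd=1
After 4 (visit(W)): cur=W back=2 fwd=0
After 5 (back): cur=D back=1 fwd=1
After 6 (visit(B)): cur=B back=2 fwd=0
After 7 (visit(U)): cur=U back=3 fwd=0
After 8 (visit(K)): cur=K back=4 fwd=0
After 9 (back): cur=U back=3 fwd=1
After 10 (back): cur=B back=2 fwd=2
After 11 (visit(R)): cur=R back=3 fwd=0
After 12 (back): cur=B back=2 fwd=1

Answer: B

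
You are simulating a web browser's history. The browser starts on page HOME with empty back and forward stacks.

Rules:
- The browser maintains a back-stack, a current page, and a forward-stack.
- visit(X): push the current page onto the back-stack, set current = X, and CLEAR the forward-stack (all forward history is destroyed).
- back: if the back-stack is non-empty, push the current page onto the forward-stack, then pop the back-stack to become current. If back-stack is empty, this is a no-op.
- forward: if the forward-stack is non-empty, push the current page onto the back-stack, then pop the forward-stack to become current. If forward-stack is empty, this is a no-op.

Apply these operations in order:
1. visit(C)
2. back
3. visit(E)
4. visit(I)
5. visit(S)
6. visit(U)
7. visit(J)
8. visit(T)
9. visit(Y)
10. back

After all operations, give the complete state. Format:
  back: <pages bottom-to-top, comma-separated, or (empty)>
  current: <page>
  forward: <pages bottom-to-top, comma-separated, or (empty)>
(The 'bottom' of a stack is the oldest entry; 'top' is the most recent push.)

Answer: back: HOME,E,I,S,U,J
current: T
forward: Y

Derivation:
After 1 (visit(C)): cur=C back=1 fwd=0
After 2 (back): cur=HOME back=0 fwd=1
After 3 (visit(E)): cur=E back=1 fwd=0
After 4 (visit(I)): cur=I back=2 fwd=0
After 5 (visit(S)): cur=S back=3 fwd=0
After 6 (visit(U)): cur=U back=4 fwd=0
After 7 (visit(J)): cur=J back=5 fwd=0
After 8 (visit(T)): cur=T back=6 fwd=0
After 9 (visit(Y)): cur=Y back=7 fwd=0
After 10 (back): cur=T back=6 fwd=1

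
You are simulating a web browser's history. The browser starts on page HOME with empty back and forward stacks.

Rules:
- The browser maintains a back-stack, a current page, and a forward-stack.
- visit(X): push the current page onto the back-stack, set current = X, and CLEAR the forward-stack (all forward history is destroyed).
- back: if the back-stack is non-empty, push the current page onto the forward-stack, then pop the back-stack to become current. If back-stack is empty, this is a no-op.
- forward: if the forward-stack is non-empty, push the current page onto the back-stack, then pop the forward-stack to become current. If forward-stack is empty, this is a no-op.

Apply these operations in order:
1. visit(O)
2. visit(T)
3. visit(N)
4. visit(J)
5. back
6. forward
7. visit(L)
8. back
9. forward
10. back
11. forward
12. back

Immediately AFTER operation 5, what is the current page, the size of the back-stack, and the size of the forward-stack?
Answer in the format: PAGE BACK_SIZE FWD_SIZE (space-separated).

After 1 (visit(O)): cur=O back=1 fwd=0
After 2 (visit(T)): cur=T back=2 fwd=0
After 3 (visit(N)): cur=N back=3 fwd=0
After 4 (visit(J)): cur=J back=4 fwd=0
After 5 (back): cur=N back=3 fwd=1

N 3 1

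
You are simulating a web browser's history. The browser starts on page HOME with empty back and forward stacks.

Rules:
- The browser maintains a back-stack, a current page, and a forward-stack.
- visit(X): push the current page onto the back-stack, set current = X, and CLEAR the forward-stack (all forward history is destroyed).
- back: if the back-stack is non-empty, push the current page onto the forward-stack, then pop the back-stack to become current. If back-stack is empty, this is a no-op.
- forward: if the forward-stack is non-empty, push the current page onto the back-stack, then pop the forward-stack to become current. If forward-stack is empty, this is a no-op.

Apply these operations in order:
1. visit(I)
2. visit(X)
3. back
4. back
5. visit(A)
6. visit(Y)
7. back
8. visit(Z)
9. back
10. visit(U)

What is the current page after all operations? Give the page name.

Answer: U

Derivation:
After 1 (visit(I)): cur=I back=1 fwd=0
After 2 (visit(X)): cur=X back=2 fwd=0
After 3 (back): cur=I back=1 fwd=1
After 4 (back): cur=HOME back=0 fwd=2
After 5 (visit(A)): cur=A back=1 fwd=0
After 6 (visit(Y)): cur=Y back=2 fwd=0
After 7 (back): cur=A back=1 fwd=1
After 8 (visit(Z)): cur=Z back=2 fwd=0
After 9 (back): cur=A back=1 fwd=1
After 10 (visit(U)): cur=U back=2 fwd=0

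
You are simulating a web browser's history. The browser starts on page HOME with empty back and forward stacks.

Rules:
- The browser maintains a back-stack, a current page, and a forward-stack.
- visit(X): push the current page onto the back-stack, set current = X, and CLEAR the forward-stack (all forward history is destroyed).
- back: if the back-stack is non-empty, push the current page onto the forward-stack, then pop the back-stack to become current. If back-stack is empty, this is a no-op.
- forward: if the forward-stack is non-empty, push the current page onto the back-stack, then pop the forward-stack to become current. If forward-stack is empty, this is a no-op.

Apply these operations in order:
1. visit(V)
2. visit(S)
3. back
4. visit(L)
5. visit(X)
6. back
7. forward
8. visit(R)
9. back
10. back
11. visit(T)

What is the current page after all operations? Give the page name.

After 1 (visit(V)): cur=V back=1 fwd=0
After 2 (visit(S)): cur=S back=2 fwd=0
After 3 (back): cur=V back=1 fwd=1
After 4 (visit(L)): cur=L back=2 fwd=0
After 5 (visit(X)): cur=X back=3 fwd=0
After 6 (back): cur=L back=2 fwd=1
After 7 (forward): cur=X back=3 fwd=0
After 8 (visit(R)): cur=R back=4 fwd=0
After 9 (back): cur=X back=3 fwd=1
After 10 (back): cur=L back=2 fwd=2
After 11 (visit(T)): cur=T back=3 fwd=0

Answer: T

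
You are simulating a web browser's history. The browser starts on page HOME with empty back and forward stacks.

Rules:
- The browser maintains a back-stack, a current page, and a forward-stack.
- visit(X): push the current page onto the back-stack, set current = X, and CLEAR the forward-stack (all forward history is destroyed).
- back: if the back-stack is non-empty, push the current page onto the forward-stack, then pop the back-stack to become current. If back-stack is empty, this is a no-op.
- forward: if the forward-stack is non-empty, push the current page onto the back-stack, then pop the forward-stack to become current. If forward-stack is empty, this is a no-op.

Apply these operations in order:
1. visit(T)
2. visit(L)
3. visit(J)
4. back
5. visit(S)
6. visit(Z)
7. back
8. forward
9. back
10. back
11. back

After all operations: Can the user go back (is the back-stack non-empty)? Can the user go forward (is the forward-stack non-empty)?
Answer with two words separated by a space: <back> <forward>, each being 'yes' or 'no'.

Answer: yes yes

Derivation:
After 1 (visit(T)): cur=T back=1 fwd=0
After 2 (visit(L)): cur=L back=2 fwd=0
After 3 (visit(J)): cur=J back=3 fwd=0
After 4 (back): cur=L back=2 fwd=1
After 5 (visit(S)): cur=S back=3 fwd=0
After 6 (visit(Z)): cur=Z back=4 fwd=0
After 7 (back): cur=S back=3 fwd=1
After 8 (forward): cur=Z back=4 fwd=0
After 9 (back): cur=S back=3 fwd=1
After 10 (back): cur=L back=2 fwd=2
After 11 (back): cur=T back=1 fwd=3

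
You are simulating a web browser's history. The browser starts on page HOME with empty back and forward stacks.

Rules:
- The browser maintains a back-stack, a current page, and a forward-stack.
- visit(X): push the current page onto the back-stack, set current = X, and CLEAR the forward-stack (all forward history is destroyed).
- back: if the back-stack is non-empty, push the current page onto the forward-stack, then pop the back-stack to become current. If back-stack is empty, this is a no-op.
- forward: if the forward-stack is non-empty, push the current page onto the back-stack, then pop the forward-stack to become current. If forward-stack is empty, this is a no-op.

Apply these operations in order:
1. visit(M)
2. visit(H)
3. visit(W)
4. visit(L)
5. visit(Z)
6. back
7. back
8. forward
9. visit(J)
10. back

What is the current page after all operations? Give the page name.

Answer: L

Derivation:
After 1 (visit(M)): cur=M back=1 fwd=0
After 2 (visit(H)): cur=H back=2 fwd=0
After 3 (visit(W)): cur=W back=3 fwd=0
After 4 (visit(L)): cur=L back=4 fwd=0
After 5 (visit(Z)): cur=Z back=5 fwd=0
After 6 (back): cur=L back=4 fwd=1
After 7 (back): cur=W back=3 fwd=2
After 8 (forward): cur=L back=4 fwd=1
After 9 (visit(J)): cur=J back=5 fwd=0
After 10 (back): cur=L back=4 fwd=1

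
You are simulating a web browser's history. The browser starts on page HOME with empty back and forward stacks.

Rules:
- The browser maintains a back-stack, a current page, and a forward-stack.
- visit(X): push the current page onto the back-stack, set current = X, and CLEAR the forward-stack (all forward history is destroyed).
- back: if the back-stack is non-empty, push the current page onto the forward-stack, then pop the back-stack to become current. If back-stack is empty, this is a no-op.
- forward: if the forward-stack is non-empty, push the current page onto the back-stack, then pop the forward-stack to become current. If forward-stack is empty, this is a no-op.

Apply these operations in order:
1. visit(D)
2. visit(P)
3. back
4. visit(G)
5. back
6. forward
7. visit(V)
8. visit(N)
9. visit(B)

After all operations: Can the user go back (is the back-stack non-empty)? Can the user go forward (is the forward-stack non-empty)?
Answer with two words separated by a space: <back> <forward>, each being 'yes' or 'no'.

After 1 (visit(D)): cur=D back=1 fwd=0
After 2 (visit(P)): cur=P back=2 fwd=0
After 3 (back): cur=D back=1 fwd=1
After 4 (visit(G)): cur=G back=2 fwd=0
After 5 (back): cur=D back=1 fwd=1
After 6 (forward): cur=G back=2 fwd=0
After 7 (visit(V)): cur=V back=3 fwd=0
After 8 (visit(N)): cur=N back=4 fwd=0
After 9 (visit(B)): cur=B back=5 fwd=0

Answer: yes no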